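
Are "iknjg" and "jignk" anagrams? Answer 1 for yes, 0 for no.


Strings: "iknjg", "jignk"
Sorted first:  gijkn
Sorted second: gijkn
Sorted forms match => anagrams

1


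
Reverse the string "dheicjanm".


Input: dheicjanm
Reading characters right to left:
  Position 8: 'm'
  Position 7: 'n'
  Position 6: 'a'
  Position 5: 'j'
  Position 4: 'c'
  Position 3: 'i'
  Position 2: 'e'
  Position 1: 'h'
  Position 0: 'd'
Reversed: mnajciehd

mnajciehd


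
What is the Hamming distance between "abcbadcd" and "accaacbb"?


Comparing "abcbadcd" and "accaacbb" position by position:
  Position 0: 'a' vs 'a' => same
  Position 1: 'b' vs 'c' => differ
  Position 2: 'c' vs 'c' => same
  Position 3: 'b' vs 'a' => differ
  Position 4: 'a' vs 'a' => same
  Position 5: 'd' vs 'c' => differ
  Position 6: 'c' vs 'b' => differ
  Position 7: 'd' vs 'b' => differ
Total differences (Hamming distance): 5

5


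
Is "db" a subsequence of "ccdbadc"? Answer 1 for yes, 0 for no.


Check if "db" is a subsequence of "ccdbadc"
Greedy scan:
  Position 0 ('c'): no match needed
  Position 1 ('c'): no match needed
  Position 2 ('d'): matches sub[0] = 'd'
  Position 3 ('b'): matches sub[1] = 'b'
  Position 4 ('a'): no match needed
  Position 5 ('d'): no match needed
  Position 6 ('c'): no match needed
All 2 characters matched => is a subsequence

1


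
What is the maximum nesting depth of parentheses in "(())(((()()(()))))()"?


Input: "(())(((()()(()))))()"
Tracking depth:
  Position 0 '(': depth becomes 1
  Position 1 '(': depth becomes 2
  Position 2 ')': depth becomes 1
  Position 3 ')': depth becomes 0
  Position 4 '(': depth becomes 1
  Position 5 '(': depth becomes 2
  Position 6 '(': depth becomes 3
  Position 7 '(': depth becomes 4
  Position 8 ')': depth becomes 3
  Position 9 '(': depth becomes 4
  Position 10 ')': depth becomes 3
  Position 11 '(': depth becomes 4
  Position 12 '(': depth becomes 5
  Position 13 ')': depth becomes 4
  Position 14 ')': depth becomes 3
  Position 15 ')': depth becomes 2
  Position 16 ')': depth becomes 1
  Position 17 ')': depth becomes 0
  Position 18 '(': depth becomes 1
  Position 19 ')': depth becomes 0
Maximum depth reached: 5

5


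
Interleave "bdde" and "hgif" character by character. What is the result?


Interleaving "bdde" and "hgif":
  Position 0: 'b' from first, 'h' from second => "bh"
  Position 1: 'd' from first, 'g' from second => "dg"
  Position 2: 'd' from first, 'i' from second => "di"
  Position 3: 'e' from first, 'f' from second => "ef"
Result: bhdgdief

bhdgdief


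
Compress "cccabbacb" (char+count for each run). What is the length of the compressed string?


Input: cccabbacb
Runs:
  'c' x 3 => "c3"
  'a' x 1 => "a1"
  'b' x 2 => "b2"
  'a' x 1 => "a1"
  'c' x 1 => "c1"
  'b' x 1 => "b1"
Compressed: "c3a1b2a1c1b1"
Compressed length: 12

12


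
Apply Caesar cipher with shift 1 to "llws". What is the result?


Caesar cipher: shift "llws" by 1
  'l' (pos 11) + 1 = pos 12 = 'm'
  'l' (pos 11) + 1 = pos 12 = 'm'
  'w' (pos 22) + 1 = pos 23 = 'x'
  's' (pos 18) + 1 = pos 19 = 't'
Result: mmxt

mmxt


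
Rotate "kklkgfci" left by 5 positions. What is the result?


Input: "kklkgfci", rotate left by 5
First 5 characters: "kklkg"
Remaining characters: "fci"
Concatenate remaining + first: "fci" + "kklkg" = "fcikklkg"

fcikklkg


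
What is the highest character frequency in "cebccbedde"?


Input: cebccbedde
Character counts:
  'b': 2
  'c': 3
  'd': 2
  'e': 3
Maximum frequency: 3

3


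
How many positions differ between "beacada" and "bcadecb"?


Comparing "beacada" and "bcadecb" position by position:
  Position 0: 'b' vs 'b' => same
  Position 1: 'e' vs 'c' => DIFFER
  Position 2: 'a' vs 'a' => same
  Position 3: 'c' vs 'd' => DIFFER
  Position 4: 'a' vs 'e' => DIFFER
  Position 5: 'd' vs 'c' => DIFFER
  Position 6: 'a' vs 'b' => DIFFER
Positions that differ: 5

5


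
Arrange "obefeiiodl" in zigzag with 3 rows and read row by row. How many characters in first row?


Zigzag "obefeiiodl" into 3 rows:
Placing characters:
  'o' => row 0
  'b' => row 1
  'e' => row 2
  'f' => row 1
  'e' => row 0
  'i' => row 1
  'i' => row 2
  'o' => row 1
  'd' => row 0
  'l' => row 1
Rows:
  Row 0: "oed"
  Row 1: "bfiol"
  Row 2: "ei"
First row length: 3

3


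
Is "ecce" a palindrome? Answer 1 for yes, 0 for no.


Input: ecce
Reversed: ecce
  Compare pos 0 ('e') with pos 3 ('e'): match
  Compare pos 1 ('c') with pos 2 ('c'): match
Result: palindrome

1


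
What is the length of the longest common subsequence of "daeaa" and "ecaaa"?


LCS of "daeaa" and "ecaaa"
DP table:
           e    c    a    a    a
      0    0    0    0    0    0
  d   0    0    0    0    0    0
  a   0    0    0    1    1    1
  e   0    1    1    1    1    1
  a   0    1    1    2    2    2
  a   0    1    1    2    3    3
LCS length = dp[5][5] = 3

3


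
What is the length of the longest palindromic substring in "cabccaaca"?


Input: "cabccaaca"
Checking substrings for palindromes:
  [4:8] "caac" (len 4) => palindrome
  [6:9] "aca" (len 3) => palindrome
  [3:5] "cc" (len 2) => palindrome
  [5:7] "aa" (len 2) => palindrome
Longest palindromic substring: "caac" with length 4

4


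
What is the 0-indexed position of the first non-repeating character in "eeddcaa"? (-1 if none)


Input: eeddcaa
Character frequencies:
  'a': 2
  'c': 1
  'd': 2
  'e': 2
Scanning left to right for freq == 1:
  Position 0 ('e'): freq=2, skip
  Position 1 ('e'): freq=2, skip
  Position 2 ('d'): freq=2, skip
  Position 3 ('d'): freq=2, skip
  Position 4 ('c'): unique! => answer = 4

4


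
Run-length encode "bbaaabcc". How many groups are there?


Input: bbaaabcc
Scanning for consecutive runs:
  Group 1: 'b' x 2 (positions 0-1)
  Group 2: 'a' x 3 (positions 2-4)
  Group 3: 'b' x 1 (positions 5-5)
  Group 4: 'c' x 2 (positions 6-7)
Total groups: 4

4


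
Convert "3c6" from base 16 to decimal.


Input: "3c6" in base 16
Positional expansion:
  Digit '3' (value 3) x 16^2 = 768
  Digit 'c' (value 12) x 16^1 = 192
  Digit '6' (value 6) x 16^0 = 6
Sum = 966

966


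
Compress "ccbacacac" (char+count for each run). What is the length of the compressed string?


Input: ccbacacac
Runs:
  'c' x 2 => "c2"
  'b' x 1 => "b1"
  'a' x 1 => "a1"
  'c' x 1 => "c1"
  'a' x 1 => "a1"
  'c' x 1 => "c1"
  'a' x 1 => "a1"
  'c' x 1 => "c1"
Compressed: "c2b1a1c1a1c1a1c1"
Compressed length: 16

16


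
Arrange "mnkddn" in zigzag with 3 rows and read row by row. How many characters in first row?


Zigzag "mnkddn" into 3 rows:
Placing characters:
  'm' => row 0
  'n' => row 1
  'k' => row 2
  'd' => row 1
  'd' => row 0
  'n' => row 1
Rows:
  Row 0: "md"
  Row 1: "ndn"
  Row 2: "k"
First row length: 2

2


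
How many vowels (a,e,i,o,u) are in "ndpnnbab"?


Input: ndpnnbab
Checking each character:
  'n' at position 0: consonant
  'd' at position 1: consonant
  'p' at position 2: consonant
  'n' at position 3: consonant
  'n' at position 4: consonant
  'b' at position 5: consonant
  'a' at position 6: vowel (running total: 1)
  'b' at position 7: consonant
Total vowels: 1

1


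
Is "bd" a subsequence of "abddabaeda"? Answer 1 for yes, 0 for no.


Check if "bd" is a subsequence of "abddabaeda"
Greedy scan:
  Position 0 ('a'): no match needed
  Position 1 ('b'): matches sub[0] = 'b'
  Position 2 ('d'): matches sub[1] = 'd'
  Position 3 ('d'): no match needed
  Position 4 ('a'): no match needed
  Position 5 ('b'): no match needed
  Position 6 ('a'): no match needed
  Position 7 ('e'): no match needed
  Position 8 ('d'): no match needed
  Position 9 ('a'): no match needed
All 2 characters matched => is a subsequence

1


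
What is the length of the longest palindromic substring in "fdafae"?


Input: "fdafae"
Checking substrings for palindromes:
  [2:5] "afa" (len 3) => palindrome
Longest palindromic substring: "afa" with length 3

3


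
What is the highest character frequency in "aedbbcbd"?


Input: aedbbcbd
Character counts:
  'a': 1
  'b': 3
  'c': 1
  'd': 2
  'e': 1
Maximum frequency: 3

3


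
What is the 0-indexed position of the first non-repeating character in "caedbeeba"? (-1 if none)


Input: caedbeeba
Character frequencies:
  'a': 2
  'b': 2
  'c': 1
  'd': 1
  'e': 3
Scanning left to right for freq == 1:
  Position 0 ('c'): unique! => answer = 0

0


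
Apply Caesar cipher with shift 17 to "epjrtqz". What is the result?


Caesar cipher: shift "epjrtqz" by 17
  'e' (pos 4) + 17 = pos 21 = 'v'
  'p' (pos 15) + 17 = pos 6 = 'g'
  'j' (pos 9) + 17 = pos 0 = 'a'
  'r' (pos 17) + 17 = pos 8 = 'i'
  't' (pos 19) + 17 = pos 10 = 'k'
  'q' (pos 16) + 17 = pos 7 = 'h'
  'z' (pos 25) + 17 = pos 16 = 'q'
Result: vgaikhq

vgaikhq


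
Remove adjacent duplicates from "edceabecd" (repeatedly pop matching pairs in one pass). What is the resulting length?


Input: edceabecd
Stack-based adjacent duplicate removal:
  Read 'e': push. Stack: e
  Read 'd': push. Stack: ed
  Read 'c': push. Stack: edc
  Read 'e': push. Stack: edce
  Read 'a': push. Stack: edcea
  Read 'b': push. Stack: edceab
  Read 'e': push. Stack: edceabe
  Read 'c': push. Stack: edceabec
  Read 'd': push. Stack: edceabecd
Final stack: "edceabecd" (length 9)

9


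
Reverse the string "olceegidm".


Input: olceegidm
Reading characters right to left:
  Position 8: 'm'
  Position 7: 'd'
  Position 6: 'i'
  Position 5: 'g'
  Position 4: 'e'
  Position 3: 'e'
  Position 2: 'c'
  Position 1: 'l'
  Position 0: 'o'
Reversed: mdigeeclo

mdigeeclo


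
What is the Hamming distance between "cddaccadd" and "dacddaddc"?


Comparing "cddaccadd" and "dacddaddc" position by position:
  Position 0: 'c' vs 'd' => differ
  Position 1: 'd' vs 'a' => differ
  Position 2: 'd' vs 'c' => differ
  Position 3: 'a' vs 'd' => differ
  Position 4: 'c' vs 'd' => differ
  Position 5: 'c' vs 'a' => differ
  Position 6: 'a' vs 'd' => differ
  Position 7: 'd' vs 'd' => same
  Position 8: 'd' vs 'c' => differ
Total differences (Hamming distance): 8

8


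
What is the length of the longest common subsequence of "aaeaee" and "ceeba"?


LCS of "aaeaee" and "ceeba"
DP table:
           c    e    e    b    a
      0    0    0    0    0    0
  a   0    0    0    0    0    1
  a   0    0    0    0    0    1
  e   0    0    1    1    1    1
  a   0    0    1    1    1    2
  e   0    0    1    2    2    2
  e   0    0    1    2    2    2
LCS length = dp[6][5] = 2

2


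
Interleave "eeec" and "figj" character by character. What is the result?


Interleaving "eeec" and "figj":
  Position 0: 'e' from first, 'f' from second => "ef"
  Position 1: 'e' from first, 'i' from second => "ei"
  Position 2: 'e' from first, 'g' from second => "eg"
  Position 3: 'c' from first, 'j' from second => "cj"
Result: efeiegcj

efeiegcj


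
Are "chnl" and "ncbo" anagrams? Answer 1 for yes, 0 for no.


Strings: "chnl", "ncbo"
Sorted first:  chln
Sorted second: bcno
Differ at position 0: 'c' vs 'b' => not anagrams

0


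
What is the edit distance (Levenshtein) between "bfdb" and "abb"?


Computing edit distance: "bfdb" -> "abb"
DP table:
           a    b    b
      0    1    2    3
  b   1    1    1    2
  f   2    2    2    2
  d   3    3    3    3
  b   4    4    3    3
Edit distance = dp[4][3] = 3

3


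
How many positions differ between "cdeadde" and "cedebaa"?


Comparing "cdeadde" and "cedebaa" position by position:
  Position 0: 'c' vs 'c' => same
  Position 1: 'd' vs 'e' => DIFFER
  Position 2: 'e' vs 'd' => DIFFER
  Position 3: 'a' vs 'e' => DIFFER
  Position 4: 'd' vs 'b' => DIFFER
  Position 5: 'd' vs 'a' => DIFFER
  Position 6: 'e' vs 'a' => DIFFER
Positions that differ: 6

6


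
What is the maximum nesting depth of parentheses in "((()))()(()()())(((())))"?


Input: "((()))()(()()())(((())))"
Tracking depth:
  Position 0 '(': depth becomes 1
  Position 1 '(': depth becomes 2
  Position 2 '(': depth becomes 3
  Position 3 ')': depth becomes 2
  Position 4 ')': depth becomes 1
  Position 5 ')': depth becomes 0
  Position 6 '(': depth becomes 1
  Position 7 ')': depth becomes 0
  Position 8 '(': depth becomes 1
  Position 9 '(': depth becomes 2
  Position 10 ')': depth becomes 1
  Position 11 '(': depth becomes 2
  Position 12 ')': depth becomes 1
  Position 13 '(': depth becomes 2
  Position 14 ')': depth becomes 1
  Position 15 ')': depth becomes 0
  Position 16 '(': depth becomes 1
  Position 17 '(': depth becomes 2
  Position 18 '(': depth becomes 3
  Position 19 '(': depth becomes 4
  Position 20 ')': depth becomes 3
  Position 21 ')': depth becomes 2
  Position 22 ')': depth becomes 1
  Position 23 ')': depth becomes 0
Maximum depth reached: 4

4


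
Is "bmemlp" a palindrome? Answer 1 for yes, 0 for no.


Input: bmemlp
Reversed: plmemb
  Compare pos 0 ('b') with pos 5 ('p'): MISMATCH
  Compare pos 1 ('m') with pos 4 ('l'): MISMATCH
  Compare pos 2 ('e') with pos 3 ('m'): MISMATCH
Result: not a palindrome

0


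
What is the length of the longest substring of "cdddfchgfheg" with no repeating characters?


Input: "cdddfchgfheg"
Sliding window (track last position of each char):
  Position 0 ('c'): window [0,0] length 1 -- new best
  Position 1 ('d'): window [0,1] length 2 -- new best
  Position 2 ('d'): repeat (last at 1), move window start to 2
  Position 2 ('d'): window [2,2] length 1
  Position 3 ('d'): repeat (last at 2), move window start to 3
  Position 3 ('d'): window [3,3] length 1
  Position 4 ('f'): window [3,4] length 2
  Position 5 ('c'): window [3,5] length 3 -- new best
  Position 6 ('h'): window [3,6] length 4 -- new best
  Position 7 ('g'): window [3,7] length 5 -- new best
  Position 8 ('f'): repeat (last at 4), move window start to 5
  Position 8 ('f'): window [5,8] length 4
  Position 9 ('h'): repeat (last at 6), move window start to 7
  Position 9 ('h'): window [7,9] length 3
  Position 10 ('e'): window [7,10] length 4
  Position 11 ('g'): repeat (last at 7), move window start to 8
  Position 11 ('g'): window [8,11] length 4
Longest substring with no repeats: "dfchg" with length 5

5


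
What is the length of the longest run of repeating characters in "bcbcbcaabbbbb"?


Input: "bcbcbcaabbbbb"
Scanning for longest run:
  Position 1 ('c'): new char, reset run to 1
  Position 2 ('b'): new char, reset run to 1
  Position 3 ('c'): new char, reset run to 1
  Position 4 ('b'): new char, reset run to 1
  Position 5 ('c'): new char, reset run to 1
  Position 6 ('a'): new char, reset run to 1
  Position 7 ('a'): continues run of 'a', length=2
  Position 8 ('b'): new char, reset run to 1
  Position 9 ('b'): continues run of 'b', length=2
  Position 10 ('b'): continues run of 'b', length=3
  Position 11 ('b'): continues run of 'b', length=4
  Position 12 ('b'): continues run of 'b', length=5
Longest run: 'b' with length 5

5


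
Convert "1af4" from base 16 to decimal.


Input: "1af4" in base 16
Positional expansion:
  Digit '1' (value 1) x 16^3 = 4096
  Digit 'a' (value 10) x 16^2 = 2560
  Digit 'f' (value 15) x 16^1 = 240
  Digit '4' (value 4) x 16^0 = 4
Sum = 6900

6900


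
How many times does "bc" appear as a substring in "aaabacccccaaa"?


Searching for "bc" in "aaabacccccaaa"
Scanning each position:
  Position 0: "aa" => no
  Position 1: "aa" => no
  Position 2: "ab" => no
  Position 3: "ba" => no
  Position 4: "ac" => no
  Position 5: "cc" => no
  Position 6: "cc" => no
  Position 7: "cc" => no
  Position 8: "cc" => no
  Position 9: "ca" => no
  Position 10: "aa" => no
  Position 11: "aa" => no
Total occurrences: 0

0


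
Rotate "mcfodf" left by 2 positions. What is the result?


Input: "mcfodf", rotate left by 2
First 2 characters: "mc"
Remaining characters: "fodf"
Concatenate remaining + first: "fodf" + "mc" = "fodfmc"

fodfmc


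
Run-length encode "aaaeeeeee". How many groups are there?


Input: aaaeeeeee
Scanning for consecutive runs:
  Group 1: 'a' x 3 (positions 0-2)
  Group 2: 'e' x 6 (positions 3-8)
Total groups: 2

2


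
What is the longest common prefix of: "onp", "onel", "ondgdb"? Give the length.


Words: onp, onel, ondgdb
  Position 0: all 'o' => match
  Position 1: all 'n' => match
  Position 2: ('p', 'e', 'd') => mismatch, stop
LCP = "on" (length 2)

2


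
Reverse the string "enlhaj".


Input: enlhaj
Reading characters right to left:
  Position 5: 'j'
  Position 4: 'a'
  Position 3: 'h'
  Position 2: 'l'
  Position 1: 'n'
  Position 0: 'e'
Reversed: jahlne

jahlne


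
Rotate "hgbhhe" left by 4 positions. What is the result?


Input: "hgbhhe", rotate left by 4
First 4 characters: "hgbh"
Remaining characters: "he"
Concatenate remaining + first: "he" + "hgbh" = "hehgbh"

hehgbh


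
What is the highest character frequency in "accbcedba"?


Input: accbcedba
Character counts:
  'a': 2
  'b': 2
  'c': 3
  'd': 1
  'e': 1
Maximum frequency: 3

3


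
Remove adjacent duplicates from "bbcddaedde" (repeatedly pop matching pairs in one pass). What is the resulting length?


Input: bbcddaedde
Stack-based adjacent duplicate removal:
  Read 'b': push. Stack: b
  Read 'b': matches stack top 'b' => pop. Stack: (empty)
  Read 'c': push. Stack: c
  Read 'd': push. Stack: cd
  Read 'd': matches stack top 'd' => pop. Stack: c
  Read 'a': push. Stack: ca
  Read 'e': push. Stack: cae
  Read 'd': push. Stack: caed
  Read 'd': matches stack top 'd' => pop. Stack: cae
  Read 'e': matches stack top 'e' => pop. Stack: ca
Final stack: "ca" (length 2)

2


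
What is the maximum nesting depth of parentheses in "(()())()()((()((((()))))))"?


Input: "(()())()()((()((((()))))))"
Tracking depth:
  Position 0 '(': depth becomes 1
  Position 1 '(': depth becomes 2
  Position 2 ')': depth becomes 1
  Position 3 '(': depth becomes 2
  Position 4 ')': depth becomes 1
  Position 5 ')': depth becomes 0
  Position 6 '(': depth becomes 1
  Position 7 ')': depth becomes 0
  Position 8 '(': depth becomes 1
  Position 9 ')': depth becomes 0
  Position 10 '(': depth becomes 1
  Position 11 '(': depth becomes 2
  Position 12 '(': depth becomes 3
  Position 13 ')': depth becomes 2
  Position 14 '(': depth becomes 3
  Position 15 '(': depth becomes 4
  Position 16 '(': depth becomes 5
  Position 17 '(': depth becomes 6
  Position 18 '(': depth becomes 7
  Position 19 ')': depth becomes 6
  Position 20 ')': depth becomes 5
  Position 21 ')': depth becomes 4
  Position 22 ')': depth becomes 3
  Position 23 ')': depth becomes 2
  Position 24 ')': depth becomes 1
  Position 25 ')': depth becomes 0
Maximum depth reached: 7

7


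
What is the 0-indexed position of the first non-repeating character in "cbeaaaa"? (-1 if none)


Input: cbeaaaa
Character frequencies:
  'a': 4
  'b': 1
  'c': 1
  'e': 1
Scanning left to right for freq == 1:
  Position 0 ('c'): unique! => answer = 0

0


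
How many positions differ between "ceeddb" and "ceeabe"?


Comparing "ceeddb" and "ceeabe" position by position:
  Position 0: 'c' vs 'c' => same
  Position 1: 'e' vs 'e' => same
  Position 2: 'e' vs 'e' => same
  Position 3: 'd' vs 'a' => DIFFER
  Position 4: 'd' vs 'b' => DIFFER
  Position 5: 'b' vs 'e' => DIFFER
Positions that differ: 3

3


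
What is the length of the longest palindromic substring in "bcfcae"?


Input: "bcfcae"
Checking substrings for palindromes:
  [1:4] "cfc" (len 3) => palindrome
Longest palindromic substring: "cfc" with length 3

3


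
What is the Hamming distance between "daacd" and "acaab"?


Comparing "daacd" and "acaab" position by position:
  Position 0: 'd' vs 'a' => differ
  Position 1: 'a' vs 'c' => differ
  Position 2: 'a' vs 'a' => same
  Position 3: 'c' vs 'a' => differ
  Position 4: 'd' vs 'b' => differ
Total differences (Hamming distance): 4

4


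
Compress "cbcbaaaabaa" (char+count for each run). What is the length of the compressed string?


Input: cbcbaaaabaa
Runs:
  'c' x 1 => "c1"
  'b' x 1 => "b1"
  'c' x 1 => "c1"
  'b' x 1 => "b1"
  'a' x 4 => "a4"
  'b' x 1 => "b1"
  'a' x 2 => "a2"
Compressed: "c1b1c1b1a4b1a2"
Compressed length: 14

14


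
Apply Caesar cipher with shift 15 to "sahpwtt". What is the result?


Caesar cipher: shift "sahpwtt" by 15
  's' (pos 18) + 15 = pos 7 = 'h'
  'a' (pos 0) + 15 = pos 15 = 'p'
  'h' (pos 7) + 15 = pos 22 = 'w'
  'p' (pos 15) + 15 = pos 4 = 'e'
  'w' (pos 22) + 15 = pos 11 = 'l'
  't' (pos 19) + 15 = pos 8 = 'i'
  't' (pos 19) + 15 = pos 8 = 'i'
Result: hpwelii

hpwelii


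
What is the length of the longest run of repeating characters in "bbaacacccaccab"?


Input: "bbaacacccaccab"
Scanning for longest run:
  Position 1 ('b'): continues run of 'b', length=2
  Position 2 ('a'): new char, reset run to 1
  Position 3 ('a'): continues run of 'a', length=2
  Position 4 ('c'): new char, reset run to 1
  Position 5 ('a'): new char, reset run to 1
  Position 6 ('c'): new char, reset run to 1
  Position 7 ('c'): continues run of 'c', length=2
  Position 8 ('c'): continues run of 'c', length=3
  Position 9 ('a'): new char, reset run to 1
  Position 10 ('c'): new char, reset run to 1
  Position 11 ('c'): continues run of 'c', length=2
  Position 12 ('a'): new char, reset run to 1
  Position 13 ('b'): new char, reset run to 1
Longest run: 'c' with length 3

3


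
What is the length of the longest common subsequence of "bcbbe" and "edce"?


LCS of "bcbbe" and "edce"
DP table:
           e    d    c    e
      0    0    0    0    0
  b   0    0    0    0    0
  c   0    0    0    1    1
  b   0    0    0    1    1
  b   0    0    0    1    1
  e   0    1    1    1    2
LCS length = dp[5][4] = 2

2


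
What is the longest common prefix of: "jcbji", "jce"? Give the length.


Words: jcbji, jce
  Position 0: all 'j' => match
  Position 1: all 'c' => match
  Position 2: ('b', 'e') => mismatch, stop
LCP = "jc" (length 2)

2


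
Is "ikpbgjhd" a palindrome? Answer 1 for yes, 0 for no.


Input: ikpbgjhd
Reversed: dhjgbpki
  Compare pos 0 ('i') with pos 7 ('d'): MISMATCH
  Compare pos 1 ('k') with pos 6 ('h'): MISMATCH
  Compare pos 2 ('p') with pos 5 ('j'): MISMATCH
  Compare pos 3 ('b') with pos 4 ('g'): MISMATCH
Result: not a palindrome

0


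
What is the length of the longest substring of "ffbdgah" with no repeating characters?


Input: "ffbdgah"
Sliding window (track last position of each char):
  Position 0 ('f'): window [0,0] length 1 -- new best
  Position 1 ('f'): repeat (last at 0), move window start to 1
  Position 1 ('f'): window [1,1] length 1
  Position 2 ('b'): window [1,2] length 2 -- new best
  Position 3 ('d'): window [1,3] length 3 -- new best
  Position 4 ('g'): window [1,4] length 4 -- new best
  Position 5 ('a'): window [1,5] length 5 -- new best
  Position 6 ('h'): window [1,6] length 6 -- new best
Longest substring with no repeats: "fbdgah" with length 6

6


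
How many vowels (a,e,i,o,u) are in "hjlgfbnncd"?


Input: hjlgfbnncd
Checking each character:
  'h' at position 0: consonant
  'j' at position 1: consonant
  'l' at position 2: consonant
  'g' at position 3: consonant
  'f' at position 4: consonant
  'b' at position 5: consonant
  'n' at position 6: consonant
  'n' at position 7: consonant
  'c' at position 8: consonant
  'd' at position 9: consonant
Total vowels: 0

0


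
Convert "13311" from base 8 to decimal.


Input: "13311" in base 8
Positional expansion:
  Digit '1' (value 1) x 8^4 = 4096
  Digit '3' (value 3) x 8^3 = 1536
  Digit '3' (value 3) x 8^2 = 192
  Digit '1' (value 1) x 8^1 = 8
  Digit '1' (value 1) x 8^0 = 1
Sum = 5833

5833


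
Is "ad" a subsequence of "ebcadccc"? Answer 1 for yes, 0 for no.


Check if "ad" is a subsequence of "ebcadccc"
Greedy scan:
  Position 0 ('e'): no match needed
  Position 1 ('b'): no match needed
  Position 2 ('c'): no match needed
  Position 3 ('a'): matches sub[0] = 'a'
  Position 4 ('d'): matches sub[1] = 'd'
  Position 5 ('c'): no match needed
  Position 6 ('c'): no match needed
  Position 7 ('c'): no match needed
All 2 characters matched => is a subsequence

1


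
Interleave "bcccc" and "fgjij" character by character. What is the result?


Interleaving "bcccc" and "fgjij":
  Position 0: 'b' from first, 'f' from second => "bf"
  Position 1: 'c' from first, 'g' from second => "cg"
  Position 2: 'c' from first, 'j' from second => "cj"
  Position 3: 'c' from first, 'i' from second => "ci"
  Position 4: 'c' from first, 'j' from second => "cj"
Result: bfcgcjcicj

bfcgcjcicj


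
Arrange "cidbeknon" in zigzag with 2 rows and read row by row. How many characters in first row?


Zigzag "cidbeknon" into 2 rows:
Placing characters:
  'c' => row 0
  'i' => row 1
  'd' => row 0
  'b' => row 1
  'e' => row 0
  'k' => row 1
  'n' => row 0
  'o' => row 1
  'n' => row 0
Rows:
  Row 0: "cdenn"
  Row 1: "ibko"
First row length: 5

5


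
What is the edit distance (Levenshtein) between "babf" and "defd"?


Computing edit distance: "babf" -> "defd"
DP table:
           d    e    f    d
      0    1    2    3    4
  b   1    1    2    3    4
  a   2    2    2    3    4
  b   3    3    3    3    4
  f   4    4    4    3    4
Edit distance = dp[4][4] = 4

4


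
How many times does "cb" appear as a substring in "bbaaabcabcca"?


Searching for "cb" in "bbaaabcabcca"
Scanning each position:
  Position 0: "bb" => no
  Position 1: "ba" => no
  Position 2: "aa" => no
  Position 3: "aa" => no
  Position 4: "ab" => no
  Position 5: "bc" => no
  Position 6: "ca" => no
  Position 7: "ab" => no
  Position 8: "bc" => no
  Position 9: "cc" => no
  Position 10: "ca" => no
Total occurrences: 0

0


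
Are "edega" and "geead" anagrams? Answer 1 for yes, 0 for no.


Strings: "edega", "geead"
Sorted first:  adeeg
Sorted second: adeeg
Sorted forms match => anagrams

1


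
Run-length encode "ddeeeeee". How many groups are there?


Input: ddeeeeee
Scanning for consecutive runs:
  Group 1: 'd' x 2 (positions 0-1)
  Group 2: 'e' x 6 (positions 2-7)
Total groups: 2

2


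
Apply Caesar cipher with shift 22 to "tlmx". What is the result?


Caesar cipher: shift "tlmx" by 22
  't' (pos 19) + 22 = pos 15 = 'p'
  'l' (pos 11) + 22 = pos 7 = 'h'
  'm' (pos 12) + 22 = pos 8 = 'i'
  'x' (pos 23) + 22 = pos 19 = 't'
Result: phit

phit


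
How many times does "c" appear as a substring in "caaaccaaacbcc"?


Searching for "c" in "caaaccaaacbcc"
Scanning each position:
  Position 0: "c" => MATCH
  Position 1: "a" => no
  Position 2: "a" => no
  Position 3: "a" => no
  Position 4: "c" => MATCH
  Position 5: "c" => MATCH
  Position 6: "a" => no
  Position 7: "a" => no
  Position 8: "a" => no
  Position 9: "c" => MATCH
  Position 10: "b" => no
  Position 11: "c" => MATCH
  Position 12: "c" => MATCH
Total occurrences: 6

6


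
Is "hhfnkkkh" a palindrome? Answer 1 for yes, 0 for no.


Input: hhfnkkkh
Reversed: hkkknfhh
  Compare pos 0 ('h') with pos 7 ('h'): match
  Compare pos 1 ('h') with pos 6 ('k'): MISMATCH
  Compare pos 2 ('f') with pos 5 ('k'): MISMATCH
  Compare pos 3 ('n') with pos 4 ('k'): MISMATCH
Result: not a palindrome

0


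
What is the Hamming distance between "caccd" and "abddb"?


Comparing "caccd" and "abddb" position by position:
  Position 0: 'c' vs 'a' => differ
  Position 1: 'a' vs 'b' => differ
  Position 2: 'c' vs 'd' => differ
  Position 3: 'c' vs 'd' => differ
  Position 4: 'd' vs 'b' => differ
Total differences (Hamming distance): 5

5


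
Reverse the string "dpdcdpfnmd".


Input: dpdcdpfnmd
Reading characters right to left:
  Position 9: 'd'
  Position 8: 'm'
  Position 7: 'n'
  Position 6: 'f'
  Position 5: 'p'
  Position 4: 'd'
  Position 3: 'c'
  Position 2: 'd'
  Position 1: 'p'
  Position 0: 'd'
Reversed: dmnfpdcdpd

dmnfpdcdpd


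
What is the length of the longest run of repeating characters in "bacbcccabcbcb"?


Input: "bacbcccabcbcb"
Scanning for longest run:
  Position 1 ('a'): new char, reset run to 1
  Position 2 ('c'): new char, reset run to 1
  Position 3 ('b'): new char, reset run to 1
  Position 4 ('c'): new char, reset run to 1
  Position 5 ('c'): continues run of 'c', length=2
  Position 6 ('c'): continues run of 'c', length=3
  Position 7 ('a'): new char, reset run to 1
  Position 8 ('b'): new char, reset run to 1
  Position 9 ('c'): new char, reset run to 1
  Position 10 ('b'): new char, reset run to 1
  Position 11 ('c'): new char, reset run to 1
  Position 12 ('b'): new char, reset run to 1
Longest run: 'c' with length 3

3


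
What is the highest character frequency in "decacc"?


Input: decacc
Character counts:
  'a': 1
  'c': 3
  'd': 1
  'e': 1
Maximum frequency: 3

3


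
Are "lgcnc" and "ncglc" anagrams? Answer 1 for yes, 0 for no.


Strings: "lgcnc", "ncglc"
Sorted first:  ccgln
Sorted second: ccgln
Sorted forms match => anagrams

1


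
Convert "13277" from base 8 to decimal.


Input: "13277" in base 8
Positional expansion:
  Digit '1' (value 1) x 8^4 = 4096
  Digit '3' (value 3) x 8^3 = 1536
  Digit '2' (value 2) x 8^2 = 128
  Digit '7' (value 7) x 8^1 = 56
  Digit '7' (value 7) x 8^0 = 7
Sum = 5823

5823


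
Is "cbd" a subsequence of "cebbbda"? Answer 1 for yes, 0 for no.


Check if "cbd" is a subsequence of "cebbbda"
Greedy scan:
  Position 0 ('c'): matches sub[0] = 'c'
  Position 1 ('e'): no match needed
  Position 2 ('b'): matches sub[1] = 'b'
  Position 3 ('b'): no match needed
  Position 4 ('b'): no match needed
  Position 5 ('d'): matches sub[2] = 'd'
  Position 6 ('a'): no match needed
All 3 characters matched => is a subsequence

1


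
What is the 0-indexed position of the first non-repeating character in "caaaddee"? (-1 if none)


Input: caaaddee
Character frequencies:
  'a': 3
  'c': 1
  'd': 2
  'e': 2
Scanning left to right for freq == 1:
  Position 0 ('c'): unique! => answer = 0

0


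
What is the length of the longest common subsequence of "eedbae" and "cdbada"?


LCS of "eedbae" and "cdbada"
DP table:
           c    d    b    a    d    a
      0    0    0    0    0    0    0
  e   0    0    0    0    0    0    0
  e   0    0    0    0    0    0    0
  d   0    0    1    1    1    1    1
  b   0    0    1    2    2    2    2
  a   0    0    1    2    3    3    3
  e   0    0    1    2    3    3    3
LCS length = dp[6][6] = 3

3


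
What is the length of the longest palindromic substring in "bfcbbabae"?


Input: "bfcbbabae"
Checking substrings for palindromes:
  [4:7] "bab" (len 3) => palindrome
  [5:8] "aba" (len 3) => palindrome
  [3:5] "bb" (len 2) => palindrome
Longest palindromic substring: "bab" with length 3

3


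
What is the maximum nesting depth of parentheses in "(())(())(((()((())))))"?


Input: "(())(())(((()((())))))"
Tracking depth:
  Position 0 '(': depth becomes 1
  Position 1 '(': depth becomes 2
  Position 2 ')': depth becomes 1
  Position 3 ')': depth becomes 0
  Position 4 '(': depth becomes 1
  Position 5 '(': depth becomes 2
  Position 6 ')': depth becomes 1
  Position 7 ')': depth becomes 0
  Position 8 '(': depth becomes 1
  Position 9 '(': depth becomes 2
  Position 10 '(': depth becomes 3
  Position 11 '(': depth becomes 4
  Position 12 ')': depth becomes 3
  Position 13 '(': depth becomes 4
  Position 14 '(': depth becomes 5
  Position 15 '(': depth becomes 6
  Position 16 ')': depth becomes 5
  Position 17 ')': depth becomes 4
  Position 18 ')': depth becomes 3
  Position 19 ')': depth becomes 2
  Position 20 ')': depth becomes 1
  Position 21 ')': depth becomes 0
Maximum depth reached: 6

6


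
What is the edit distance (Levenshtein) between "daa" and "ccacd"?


Computing edit distance: "daa" -> "ccacd"
DP table:
           c    c    a    c    d
      0    1    2    3    4    5
  d   1    1    2    3    4    4
  a   2    2    2    2    3    4
  a   3    3    3    2    3    4
Edit distance = dp[3][5] = 4

4


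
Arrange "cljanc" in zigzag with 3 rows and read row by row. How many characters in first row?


Zigzag "cljanc" into 3 rows:
Placing characters:
  'c' => row 0
  'l' => row 1
  'j' => row 2
  'a' => row 1
  'n' => row 0
  'c' => row 1
Rows:
  Row 0: "cn"
  Row 1: "lac"
  Row 2: "j"
First row length: 2

2


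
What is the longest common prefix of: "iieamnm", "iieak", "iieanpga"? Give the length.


Words: iieamnm, iieak, iieanpga
  Position 0: all 'i' => match
  Position 1: all 'i' => match
  Position 2: all 'e' => match
  Position 3: all 'a' => match
  Position 4: ('m', 'k', 'n') => mismatch, stop
LCP = "iiea" (length 4)

4


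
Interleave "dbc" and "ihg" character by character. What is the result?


Interleaving "dbc" and "ihg":
  Position 0: 'd' from first, 'i' from second => "di"
  Position 1: 'b' from first, 'h' from second => "bh"
  Position 2: 'c' from first, 'g' from second => "cg"
Result: dibhcg

dibhcg


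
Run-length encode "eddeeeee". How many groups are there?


Input: eddeeeee
Scanning for consecutive runs:
  Group 1: 'e' x 1 (positions 0-0)
  Group 2: 'd' x 2 (positions 1-2)
  Group 3: 'e' x 5 (positions 3-7)
Total groups: 3

3


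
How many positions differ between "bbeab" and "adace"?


Comparing "bbeab" and "adace" position by position:
  Position 0: 'b' vs 'a' => DIFFER
  Position 1: 'b' vs 'd' => DIFFER
  Position 2: 'e' vs 'a' => DIFFER
  Position 3: 'a' vs 'c' => DIFFER
  Position 4: 'b' vs 'e' => DIFFER
Positions that differ: 5

5


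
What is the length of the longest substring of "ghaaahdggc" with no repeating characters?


Input: "ghaaahdggc"
Sliding window (track last position of each char):
  Position 0 ('g'): window [0,0] length 1 -- new best
  Position 1 ('h'): window [0,1] length 2 -- new best
  Position 2 ('a'): window [0,2] length 3 -- new best
  Position 3 ('a'): repeat (last at 2), move window start to 3
  Position 3 ('a'): window [3,3] length 1
  Position 4 ('a'): repeat (last at 3), move window start to 4
  Position 4 ('a'): window [4,4] length 1
  Position 5 ('h'): window [4,5] length 2
  Position 6 ('d'): window [4,6] length 3
  Position 7 ('g'): window [4,7] length 4 -- new best
  Position 8 ('g'): repeat (last at 7), move window start to 8
  Position 8 ('g'): window [8,8] length 1
  Position 9 ('c'): window [8,9] length 2
Longest substring with no repeats: "ahdg" with length 4

4


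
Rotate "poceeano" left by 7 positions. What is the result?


Input: "poceeano", rotate left by 7
First 7 characters: "poceean"
Remaining characters: "o"
Concatenate remaining + first: "o" + "poceean" = "opoceean"

opoceean


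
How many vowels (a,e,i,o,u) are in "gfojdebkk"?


Input: gfojdebkk
Checking each character:
  'g' at position 0: consonant
  'f' at position 1: consonant
  'o' at position 2: vowel (running total: 1)
  'j' at position 3: consonant
  'd' at position 4: consonant
  'e' at position 5: vowel (running total: 2)
  'b' at position 6: consonant
  'k' at position 7: consonant
  'k' at position 8: consonant
Total vowels: 2

2


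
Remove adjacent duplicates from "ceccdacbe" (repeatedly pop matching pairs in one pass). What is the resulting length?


Input: ceccdacbe
Stack-based adjacent duplicate removal:
  Read 'c': push. Stack: c
  Read 'e': push. Stack: ce
  Read 'c': push. Stack: cec
  Read 'c': matches stack top 'c' => pop. Stack: ce
  Read 'd': push. Stack: ced
  Read 'a': push. Stack: ceda
  Read 'c': push. Stack: cedac
  Read 'b': push. Stack: cedacb
  Read 'e': push. Stack: cedacbe
Final stack: "cedacbe" (length 7)

7


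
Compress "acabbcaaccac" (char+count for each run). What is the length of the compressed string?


Input: acabbcaaccac
Runs:
  'a' x 1 => "a1"
  'c' x 1 => "c1"
  'a' x 1 => "a1"
  'b' x 2 => "b2"
  'c' x 1 => "c1"
  'a' x 2 => "a2"
  'c' x 2 => "c2"
  'a' x 1 => "a1"
  'c' x 1 => "c1"
Compressed: "a1c1a1b2c1a2c2a1c1"
Compressed length: 18

18


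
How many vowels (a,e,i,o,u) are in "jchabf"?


Input: jchabf
Checking each character:
  'j' at position 0: consonant
  'c' at position 1: consonant
  'h' at position 2: consonant
  'a' at position 3: vowel (running total: 1)
  'b' at position 4: consonant
  'f' at position 5: consonant
Total vowels: 1

1


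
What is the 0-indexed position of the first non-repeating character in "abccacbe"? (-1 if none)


Input: abccacbe
Character frequencies:
  'a': 2
  'b': 2
  'c': 3
  'e': 1
Scanning left to right for freq == 1:
  Position 0 ('a'): freq=2, skip
  Position 1 ('b'): freq=2, skip
  Position 2 ('c'): freq=3, skip
  Position 3 ('c'): freq=3, skip
  Position 4 ('a'): freq=2, skip
  Position 5 ('c'): freq=3, skip
  Position 6 ('b'): freq=2, skip
  Position 7 ('e'): unique! => answer = 7

7


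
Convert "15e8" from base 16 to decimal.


Input: "15e8" in base 16
Positional expansion:
  Digit '1' (value 1) x 16^3 = 4096
  Digit '5' (value 5) x 16^2 = 1280
  Digit 'e' (value 14) x 16^1 = 224
  Digit '8' (value 8) x 16^0 = 8
Sum = 5608

5608


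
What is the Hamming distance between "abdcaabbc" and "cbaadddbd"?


Comparing "abdcaabbc" and "cbaadddbd" position by position:
  Position 0: 'a' vs 'c' => differ
  Position 1: 'b' vs 'b' => same
  Position 2: 'd' vs 'a' => differ
  Position 3: 'c' vs 'a' => differ
  Position 4: 'a' vs 'd' => differ
  Position 5: 'a' vs 'd' => differ
  Position 6: 'b' vs 'd' => differ
  Position 7: 'b' vs 'b' => same
  Position 8: 'c' vs 'd' => differ
Total differences (Hamming distance): 7

7


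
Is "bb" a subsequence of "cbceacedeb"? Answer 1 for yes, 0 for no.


Check if "bb" is a subsequence of "cbceacedeb"
Greedy scan:
  Position 0 ('c'): no match needed
  Position 1 ('b'): matches sub[0] = 'b'
  Position 2 ('c'): no match needed
  Position 3 ('e'): no match needed
  Position 4 ('a'): no match needed
  Position 5 ('c'): no match needed
  Position 6 ('e'): no match needed
  Position 7 ('d'): no match needed
  Position 8 ('e'): no match needed
  Position 9 ('b'): matches sub[1] = 'b'
All 2 characters matched => is a subsequence

1


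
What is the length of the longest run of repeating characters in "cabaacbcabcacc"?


Input: "cabaacbcabcacc"
Scanning for longest run:
  Position 1 ('a'): new char, reset run to 1
  Position 2 ('b'): new char, reset run to 1
  Position 3 ('a'): new char, reset run to 1
  Position 4 ('a'): continues run of 'a', length=2
  Position 5 ('c'): new char, reset run to 1
  Position 6 ('b'): new char, reset run to 1
  Position 7 ('c'): new char, reset run to 1
  Position 8 ('a'): new char, reset run to 1
  Position 9 ('b'): new char, reset run to 1
  Position 10 ('c'): new char, reset run to 1
  Position 11 ('a'): new char, reset run to 1
  Position 12 ('c'): new char, reset run to 1
  Position 13 ('c'): continues run of 'c', length=2
Longest run: 'a' with length 2

2


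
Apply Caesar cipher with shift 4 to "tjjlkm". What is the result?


Caesar cipher: shift "tjjlkm" by 4
  't' (pos 19) + 4 = pos 23 = 'x'
  'j' (pos 9) + 4 = pos 13 = 'n'
  'j' (pos 9) + 4 = pos 13 = 'n'
  'l' (pos 11) + 4 = pos 15 = 'p'
  'k' (pos 10) + 4 = pos 14 = 'o'
  'm' (pos 12) + 4 = pos 16 = 'q'
Result: xnnpoq

xnnpoq


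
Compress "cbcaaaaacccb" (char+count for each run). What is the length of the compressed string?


Input: cbcaaaaacccb
Runs:
  'c' x 1 => "c1"
  'b' x 1 => "b1"
  'c' x 1 => "c1"
  'a' x 5 => "a5"
  'c' x 3 => "c3"
  'b' x 1 => "b1"
Compressed: "c1b1c1a5c3b1"
Compressed length: 12

12


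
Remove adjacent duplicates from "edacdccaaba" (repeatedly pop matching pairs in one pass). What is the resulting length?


Input: edacdccaaba
Stack-based adjacent duplicate removal:
  Read 'e': push. Stack: e
  Read 'd': push. Stack: ed
  Read 'a': push. Stack: eda
  Read 'c': push. Stack: edac
  Read 'd': push. Stack: edacd
  Read 'c': push. Stack: edacdc
  Read 'c': matches stack top 'c' => pop. Stack: edacd
  Read 'a': push. Stack: edacda
  Read 'a': matches stack top 'a' => pop. Stack: edacd
  Read 'b': push. Stack: edacdb
  Read 'a': push. Stack: edacdba
Final stack: "edacdba" (length 7)

7


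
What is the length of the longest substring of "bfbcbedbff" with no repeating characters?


Input: "bfbcbedbff"
Sliding window (track last position of each char):
  Position 0 ('b'): window [0,0] length 1 -- new best
  Position 1 ('f'): window [0,1] length 2 -- new best
  Position 2 ('b'): repeat (last at 0), move window start to 1
  Position 2 ('b'): window [1,2] length 2
  Position 3 ('c'): window [1,3] length 3 -- new best
  Position 4 ('b'): repeat (last at 2), move window start to 3
  Position 4 ('b'): window [3,4] length 2
  Position 5 ('e'): window [3,5] length 3
  Position 6 ('d'): window [3,6] length 4 -- new best
  Position 7 ('b'): repeat (last at 4), move window start to 5
  Position 7 ('b'): window [5,7] length 3
  Position 8 ('f'): window [5,8] length 4
  Position 9 ('f'): repeat (last at 8), move window start to 9
  Position 9 ('f'): window [9,9] length 1
Longest substring with no repeats: "cbed" with length 4

4
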